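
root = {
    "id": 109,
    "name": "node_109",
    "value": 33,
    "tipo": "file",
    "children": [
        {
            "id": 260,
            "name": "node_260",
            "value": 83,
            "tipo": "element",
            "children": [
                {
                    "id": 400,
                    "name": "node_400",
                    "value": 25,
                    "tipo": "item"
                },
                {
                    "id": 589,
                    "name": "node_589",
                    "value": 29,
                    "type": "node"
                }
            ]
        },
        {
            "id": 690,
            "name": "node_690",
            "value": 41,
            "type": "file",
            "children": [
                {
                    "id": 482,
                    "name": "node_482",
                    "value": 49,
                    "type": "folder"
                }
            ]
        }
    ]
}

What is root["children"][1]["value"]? 41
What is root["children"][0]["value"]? 83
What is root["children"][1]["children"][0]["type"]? "folder"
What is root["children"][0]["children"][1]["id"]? 589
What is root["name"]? "node_109"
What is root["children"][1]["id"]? 690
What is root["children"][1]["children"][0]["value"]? 49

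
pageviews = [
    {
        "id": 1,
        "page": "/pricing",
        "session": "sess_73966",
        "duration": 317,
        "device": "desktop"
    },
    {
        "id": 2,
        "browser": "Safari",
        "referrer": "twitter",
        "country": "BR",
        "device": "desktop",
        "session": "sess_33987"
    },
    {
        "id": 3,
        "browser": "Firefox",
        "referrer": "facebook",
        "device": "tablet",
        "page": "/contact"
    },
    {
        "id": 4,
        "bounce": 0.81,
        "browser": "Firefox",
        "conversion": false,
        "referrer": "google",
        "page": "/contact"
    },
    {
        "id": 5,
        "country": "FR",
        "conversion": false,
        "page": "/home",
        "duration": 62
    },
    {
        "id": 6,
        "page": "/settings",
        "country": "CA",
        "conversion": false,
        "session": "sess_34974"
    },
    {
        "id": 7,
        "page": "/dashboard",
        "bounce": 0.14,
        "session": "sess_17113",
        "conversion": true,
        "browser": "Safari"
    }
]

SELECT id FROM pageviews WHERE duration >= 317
[1]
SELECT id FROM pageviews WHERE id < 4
[1, 2, 3]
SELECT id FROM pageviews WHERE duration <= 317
[1, 5]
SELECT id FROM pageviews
[1, 2, 3, 4, 5, 6, 7]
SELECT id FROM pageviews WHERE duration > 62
[1]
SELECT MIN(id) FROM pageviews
1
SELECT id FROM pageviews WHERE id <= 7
[1, 2, 3, 4, 5, 6, 7]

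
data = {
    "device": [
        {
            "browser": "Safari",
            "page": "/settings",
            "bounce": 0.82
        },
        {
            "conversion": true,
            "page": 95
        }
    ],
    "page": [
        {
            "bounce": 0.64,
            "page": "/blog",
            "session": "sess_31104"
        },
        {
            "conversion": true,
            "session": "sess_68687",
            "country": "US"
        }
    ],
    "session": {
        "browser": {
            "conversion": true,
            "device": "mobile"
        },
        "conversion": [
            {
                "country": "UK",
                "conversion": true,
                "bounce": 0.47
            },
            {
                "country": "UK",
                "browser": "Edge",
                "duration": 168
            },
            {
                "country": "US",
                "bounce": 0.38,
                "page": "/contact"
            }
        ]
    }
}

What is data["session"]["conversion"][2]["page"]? "/contact"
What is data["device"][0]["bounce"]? 0.82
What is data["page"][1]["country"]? "US"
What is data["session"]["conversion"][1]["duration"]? 168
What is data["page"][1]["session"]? "sess_68687"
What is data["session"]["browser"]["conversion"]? True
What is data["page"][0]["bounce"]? 0.64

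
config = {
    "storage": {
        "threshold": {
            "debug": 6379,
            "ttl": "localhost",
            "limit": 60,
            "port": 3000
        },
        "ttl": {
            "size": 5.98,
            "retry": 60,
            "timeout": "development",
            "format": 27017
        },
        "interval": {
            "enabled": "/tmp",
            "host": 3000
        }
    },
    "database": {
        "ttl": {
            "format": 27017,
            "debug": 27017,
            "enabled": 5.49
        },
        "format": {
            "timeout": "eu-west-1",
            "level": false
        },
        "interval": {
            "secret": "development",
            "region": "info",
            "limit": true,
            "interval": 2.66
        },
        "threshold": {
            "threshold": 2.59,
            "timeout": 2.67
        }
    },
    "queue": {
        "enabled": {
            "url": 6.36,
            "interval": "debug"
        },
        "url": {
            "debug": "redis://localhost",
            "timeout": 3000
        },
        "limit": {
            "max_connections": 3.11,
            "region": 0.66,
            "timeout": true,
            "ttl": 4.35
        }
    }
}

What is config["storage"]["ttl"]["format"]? 27017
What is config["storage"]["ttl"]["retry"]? 60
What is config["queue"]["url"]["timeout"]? 3000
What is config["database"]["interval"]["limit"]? True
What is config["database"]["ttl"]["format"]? 27017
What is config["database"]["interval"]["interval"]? 2.66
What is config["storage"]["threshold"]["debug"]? 6379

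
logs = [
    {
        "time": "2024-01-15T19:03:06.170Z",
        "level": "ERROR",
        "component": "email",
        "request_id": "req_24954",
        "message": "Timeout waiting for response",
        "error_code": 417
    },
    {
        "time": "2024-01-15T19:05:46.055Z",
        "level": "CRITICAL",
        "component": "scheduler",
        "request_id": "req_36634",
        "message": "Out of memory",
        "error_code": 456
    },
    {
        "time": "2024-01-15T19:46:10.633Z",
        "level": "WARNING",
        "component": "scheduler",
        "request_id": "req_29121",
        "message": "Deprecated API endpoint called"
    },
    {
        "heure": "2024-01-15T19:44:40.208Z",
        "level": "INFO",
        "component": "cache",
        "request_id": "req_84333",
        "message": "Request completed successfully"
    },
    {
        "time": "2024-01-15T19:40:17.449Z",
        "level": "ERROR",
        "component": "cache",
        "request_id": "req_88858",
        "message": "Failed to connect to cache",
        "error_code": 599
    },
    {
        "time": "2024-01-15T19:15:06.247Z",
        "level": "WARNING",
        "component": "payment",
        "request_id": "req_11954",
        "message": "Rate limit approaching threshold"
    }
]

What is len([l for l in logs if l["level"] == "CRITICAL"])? 1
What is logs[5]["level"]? "WARNING"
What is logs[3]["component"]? "cache"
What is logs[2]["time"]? "2024-01-15T19:46:10.633Z"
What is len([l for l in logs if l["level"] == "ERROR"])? 2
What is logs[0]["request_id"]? "req_24954"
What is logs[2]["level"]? "WARNING"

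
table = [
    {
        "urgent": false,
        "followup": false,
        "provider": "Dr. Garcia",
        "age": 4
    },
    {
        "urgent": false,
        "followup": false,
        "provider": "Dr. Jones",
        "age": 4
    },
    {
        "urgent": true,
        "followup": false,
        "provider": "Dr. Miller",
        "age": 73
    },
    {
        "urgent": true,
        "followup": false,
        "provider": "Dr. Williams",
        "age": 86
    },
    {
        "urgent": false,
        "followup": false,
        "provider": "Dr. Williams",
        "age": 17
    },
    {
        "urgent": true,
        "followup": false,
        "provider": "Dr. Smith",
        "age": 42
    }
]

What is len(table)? 6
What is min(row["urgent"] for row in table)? False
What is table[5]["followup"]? False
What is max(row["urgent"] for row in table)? True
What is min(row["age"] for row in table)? 4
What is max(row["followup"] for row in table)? False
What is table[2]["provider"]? "Dr. Miller"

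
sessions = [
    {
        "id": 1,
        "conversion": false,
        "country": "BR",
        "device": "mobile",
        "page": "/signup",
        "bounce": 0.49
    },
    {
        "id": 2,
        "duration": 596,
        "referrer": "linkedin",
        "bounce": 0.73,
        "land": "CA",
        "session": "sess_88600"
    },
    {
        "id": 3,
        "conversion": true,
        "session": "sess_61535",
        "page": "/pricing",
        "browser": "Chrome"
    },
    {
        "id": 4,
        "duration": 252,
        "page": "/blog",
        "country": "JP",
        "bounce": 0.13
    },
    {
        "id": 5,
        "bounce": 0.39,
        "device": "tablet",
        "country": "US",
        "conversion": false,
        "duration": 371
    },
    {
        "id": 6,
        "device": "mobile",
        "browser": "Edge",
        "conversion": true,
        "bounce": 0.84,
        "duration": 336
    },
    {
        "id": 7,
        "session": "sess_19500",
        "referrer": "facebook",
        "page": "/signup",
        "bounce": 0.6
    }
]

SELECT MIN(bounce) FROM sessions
0.13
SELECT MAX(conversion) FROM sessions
True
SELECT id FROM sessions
[1, 2, 3, 4, 5, 6, 7]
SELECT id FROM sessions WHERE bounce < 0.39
[4]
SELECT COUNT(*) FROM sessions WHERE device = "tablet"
1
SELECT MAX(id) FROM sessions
7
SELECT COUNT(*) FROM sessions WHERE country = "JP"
1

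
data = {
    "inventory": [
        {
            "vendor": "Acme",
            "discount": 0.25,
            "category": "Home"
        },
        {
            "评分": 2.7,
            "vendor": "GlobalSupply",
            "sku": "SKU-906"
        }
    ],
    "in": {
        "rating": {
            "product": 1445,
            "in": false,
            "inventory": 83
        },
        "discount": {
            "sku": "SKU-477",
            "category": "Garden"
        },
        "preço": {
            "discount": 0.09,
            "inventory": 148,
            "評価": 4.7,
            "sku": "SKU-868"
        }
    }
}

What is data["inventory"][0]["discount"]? 0.25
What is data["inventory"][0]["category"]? "Home"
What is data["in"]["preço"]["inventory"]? 148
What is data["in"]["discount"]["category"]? "Garden"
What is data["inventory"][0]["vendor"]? "Acme"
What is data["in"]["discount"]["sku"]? "SKU-477"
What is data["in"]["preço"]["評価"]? 4.7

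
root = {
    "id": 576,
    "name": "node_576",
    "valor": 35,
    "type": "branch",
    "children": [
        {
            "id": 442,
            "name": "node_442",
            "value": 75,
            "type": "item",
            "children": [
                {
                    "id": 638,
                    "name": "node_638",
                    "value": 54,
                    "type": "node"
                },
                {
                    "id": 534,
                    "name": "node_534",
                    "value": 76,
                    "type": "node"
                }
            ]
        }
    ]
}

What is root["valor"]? 35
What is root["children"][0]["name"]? "node_442"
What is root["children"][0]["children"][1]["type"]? "node"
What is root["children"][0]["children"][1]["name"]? "node_534"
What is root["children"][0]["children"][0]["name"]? "node_638"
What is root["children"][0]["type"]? "item"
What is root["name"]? "node_576"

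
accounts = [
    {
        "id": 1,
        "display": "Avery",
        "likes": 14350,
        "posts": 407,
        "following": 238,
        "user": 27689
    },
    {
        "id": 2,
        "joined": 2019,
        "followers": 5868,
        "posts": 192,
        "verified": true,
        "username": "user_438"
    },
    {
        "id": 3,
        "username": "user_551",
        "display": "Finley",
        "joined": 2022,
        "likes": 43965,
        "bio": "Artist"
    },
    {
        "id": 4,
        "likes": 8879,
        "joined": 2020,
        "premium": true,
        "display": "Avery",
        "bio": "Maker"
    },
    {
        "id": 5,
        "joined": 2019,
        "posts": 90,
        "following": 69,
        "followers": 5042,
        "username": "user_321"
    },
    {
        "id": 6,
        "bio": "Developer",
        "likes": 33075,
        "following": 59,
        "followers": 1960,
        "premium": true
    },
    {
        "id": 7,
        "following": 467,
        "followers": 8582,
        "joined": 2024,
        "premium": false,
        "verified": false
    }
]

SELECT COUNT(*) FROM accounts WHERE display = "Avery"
2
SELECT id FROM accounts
[1, 2, 3, 4, 5, 6, 7]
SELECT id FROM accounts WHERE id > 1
[2, 3, 4, 5, 6, 7]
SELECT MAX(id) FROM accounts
7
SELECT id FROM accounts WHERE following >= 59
[1, 5, 6, 7]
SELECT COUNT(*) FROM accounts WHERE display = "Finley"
1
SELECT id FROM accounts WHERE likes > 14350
[3, 6]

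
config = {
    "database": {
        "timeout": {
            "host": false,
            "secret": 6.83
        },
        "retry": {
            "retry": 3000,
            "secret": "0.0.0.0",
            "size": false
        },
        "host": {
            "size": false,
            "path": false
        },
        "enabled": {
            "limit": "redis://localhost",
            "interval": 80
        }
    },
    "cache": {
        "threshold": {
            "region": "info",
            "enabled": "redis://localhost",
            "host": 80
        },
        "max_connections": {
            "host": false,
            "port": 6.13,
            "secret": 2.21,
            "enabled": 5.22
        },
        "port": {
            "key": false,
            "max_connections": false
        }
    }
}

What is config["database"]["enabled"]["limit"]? "redis://localhost"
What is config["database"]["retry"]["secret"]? "0.0.0.0"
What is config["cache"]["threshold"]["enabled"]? "redis://localhost"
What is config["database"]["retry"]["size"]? False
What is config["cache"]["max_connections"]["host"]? False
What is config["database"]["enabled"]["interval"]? 80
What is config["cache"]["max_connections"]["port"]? 6.13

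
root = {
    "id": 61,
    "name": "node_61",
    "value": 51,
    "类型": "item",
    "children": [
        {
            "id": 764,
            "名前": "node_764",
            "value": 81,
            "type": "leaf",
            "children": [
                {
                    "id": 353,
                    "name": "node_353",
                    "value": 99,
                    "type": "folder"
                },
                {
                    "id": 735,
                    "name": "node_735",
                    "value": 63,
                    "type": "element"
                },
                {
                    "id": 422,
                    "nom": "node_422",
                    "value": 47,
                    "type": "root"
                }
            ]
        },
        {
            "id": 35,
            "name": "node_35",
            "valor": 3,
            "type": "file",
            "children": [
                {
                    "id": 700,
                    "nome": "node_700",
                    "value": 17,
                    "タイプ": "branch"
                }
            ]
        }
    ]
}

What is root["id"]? 61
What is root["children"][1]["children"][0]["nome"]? "node_700"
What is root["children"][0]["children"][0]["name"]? "node_353"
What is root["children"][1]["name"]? "node_35"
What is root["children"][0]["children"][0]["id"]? 353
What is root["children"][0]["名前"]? "node_764"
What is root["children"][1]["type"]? "file"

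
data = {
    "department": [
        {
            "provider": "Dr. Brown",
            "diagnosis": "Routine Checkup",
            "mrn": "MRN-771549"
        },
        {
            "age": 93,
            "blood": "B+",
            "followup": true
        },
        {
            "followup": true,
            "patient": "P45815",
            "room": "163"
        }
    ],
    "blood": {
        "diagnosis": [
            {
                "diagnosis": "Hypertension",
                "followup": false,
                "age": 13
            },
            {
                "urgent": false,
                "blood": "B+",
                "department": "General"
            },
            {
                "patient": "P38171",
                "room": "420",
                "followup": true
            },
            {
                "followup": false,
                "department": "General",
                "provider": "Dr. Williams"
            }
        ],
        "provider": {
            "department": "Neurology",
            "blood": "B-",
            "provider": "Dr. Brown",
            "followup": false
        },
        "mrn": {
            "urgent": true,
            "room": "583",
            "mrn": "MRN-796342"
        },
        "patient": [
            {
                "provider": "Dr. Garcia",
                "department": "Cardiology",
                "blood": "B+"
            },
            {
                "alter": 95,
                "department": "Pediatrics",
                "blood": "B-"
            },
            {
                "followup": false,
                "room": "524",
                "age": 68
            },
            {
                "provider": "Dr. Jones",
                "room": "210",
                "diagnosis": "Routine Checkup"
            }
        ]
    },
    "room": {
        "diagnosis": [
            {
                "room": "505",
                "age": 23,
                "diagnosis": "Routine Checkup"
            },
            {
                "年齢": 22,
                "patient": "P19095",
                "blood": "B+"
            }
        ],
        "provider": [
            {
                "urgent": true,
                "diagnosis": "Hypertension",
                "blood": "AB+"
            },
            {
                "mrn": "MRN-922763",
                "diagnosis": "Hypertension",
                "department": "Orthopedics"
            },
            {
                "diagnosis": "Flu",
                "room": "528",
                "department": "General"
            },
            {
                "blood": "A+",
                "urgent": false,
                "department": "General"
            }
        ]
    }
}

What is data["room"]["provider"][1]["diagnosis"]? "Hypertension"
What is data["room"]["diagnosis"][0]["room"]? "505"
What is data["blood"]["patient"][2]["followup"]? False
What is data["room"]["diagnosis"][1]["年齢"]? 22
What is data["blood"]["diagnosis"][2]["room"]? "420"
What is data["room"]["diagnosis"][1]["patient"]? "P19095"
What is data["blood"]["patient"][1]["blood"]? "B-"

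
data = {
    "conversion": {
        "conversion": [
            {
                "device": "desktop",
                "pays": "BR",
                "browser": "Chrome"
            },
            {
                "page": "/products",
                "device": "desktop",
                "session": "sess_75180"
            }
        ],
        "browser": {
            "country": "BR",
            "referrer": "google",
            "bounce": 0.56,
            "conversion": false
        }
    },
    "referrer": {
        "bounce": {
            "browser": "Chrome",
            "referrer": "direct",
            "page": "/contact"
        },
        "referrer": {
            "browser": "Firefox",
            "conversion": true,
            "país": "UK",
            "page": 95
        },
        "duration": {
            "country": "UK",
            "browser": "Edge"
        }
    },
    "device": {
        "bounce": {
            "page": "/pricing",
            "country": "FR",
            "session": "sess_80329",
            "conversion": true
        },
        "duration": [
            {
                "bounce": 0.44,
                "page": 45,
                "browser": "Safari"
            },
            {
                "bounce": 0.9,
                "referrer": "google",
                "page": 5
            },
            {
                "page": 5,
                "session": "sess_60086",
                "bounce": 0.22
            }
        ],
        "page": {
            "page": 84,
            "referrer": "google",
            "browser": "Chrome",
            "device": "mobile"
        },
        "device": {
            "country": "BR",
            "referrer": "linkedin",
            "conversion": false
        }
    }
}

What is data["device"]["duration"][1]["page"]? 5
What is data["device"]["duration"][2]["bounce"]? 0.22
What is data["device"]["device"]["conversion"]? False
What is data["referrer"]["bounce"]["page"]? "/contact"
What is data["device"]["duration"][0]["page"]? 45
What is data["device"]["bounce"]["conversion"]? True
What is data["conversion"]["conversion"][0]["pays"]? "BR"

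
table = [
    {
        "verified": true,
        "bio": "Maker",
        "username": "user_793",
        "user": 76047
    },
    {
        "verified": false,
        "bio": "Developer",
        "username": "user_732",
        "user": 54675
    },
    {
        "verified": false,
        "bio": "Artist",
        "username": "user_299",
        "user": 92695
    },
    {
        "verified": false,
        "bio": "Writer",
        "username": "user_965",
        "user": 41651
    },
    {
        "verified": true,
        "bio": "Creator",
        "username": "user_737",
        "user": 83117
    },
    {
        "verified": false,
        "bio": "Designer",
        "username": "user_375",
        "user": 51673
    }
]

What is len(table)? 6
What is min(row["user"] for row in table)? 41651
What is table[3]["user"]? 41651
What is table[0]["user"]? 76047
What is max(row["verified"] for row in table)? True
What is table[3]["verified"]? False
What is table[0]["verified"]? True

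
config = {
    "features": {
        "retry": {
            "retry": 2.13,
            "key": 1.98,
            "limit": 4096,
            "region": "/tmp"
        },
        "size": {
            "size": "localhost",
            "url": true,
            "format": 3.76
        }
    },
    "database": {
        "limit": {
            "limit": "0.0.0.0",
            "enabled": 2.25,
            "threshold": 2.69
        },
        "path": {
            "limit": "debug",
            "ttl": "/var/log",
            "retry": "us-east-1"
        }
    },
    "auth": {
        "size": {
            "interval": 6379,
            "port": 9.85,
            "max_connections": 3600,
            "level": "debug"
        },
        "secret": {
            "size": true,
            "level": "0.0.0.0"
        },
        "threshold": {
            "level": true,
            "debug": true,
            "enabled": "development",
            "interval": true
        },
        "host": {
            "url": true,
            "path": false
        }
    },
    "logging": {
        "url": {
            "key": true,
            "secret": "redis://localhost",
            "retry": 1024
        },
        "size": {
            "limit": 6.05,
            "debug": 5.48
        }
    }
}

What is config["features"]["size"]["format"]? 3.76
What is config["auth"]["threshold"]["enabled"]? "development"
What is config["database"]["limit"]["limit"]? "0.0.0.0"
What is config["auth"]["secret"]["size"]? True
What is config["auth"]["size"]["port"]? 9.85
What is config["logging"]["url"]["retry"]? 1024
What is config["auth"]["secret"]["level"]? "0.0.0.0"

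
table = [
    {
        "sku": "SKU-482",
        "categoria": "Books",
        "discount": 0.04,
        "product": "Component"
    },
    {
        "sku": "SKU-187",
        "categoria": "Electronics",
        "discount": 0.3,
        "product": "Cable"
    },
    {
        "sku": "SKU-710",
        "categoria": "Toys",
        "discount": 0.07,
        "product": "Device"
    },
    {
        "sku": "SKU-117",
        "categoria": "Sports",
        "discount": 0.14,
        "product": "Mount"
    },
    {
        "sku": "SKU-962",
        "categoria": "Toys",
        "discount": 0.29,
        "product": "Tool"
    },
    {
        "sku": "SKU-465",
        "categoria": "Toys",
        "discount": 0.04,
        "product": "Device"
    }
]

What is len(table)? 6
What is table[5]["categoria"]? "Toys"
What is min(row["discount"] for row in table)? 0.04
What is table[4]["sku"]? "SKU-962"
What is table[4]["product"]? "Tool"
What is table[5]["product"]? "Device"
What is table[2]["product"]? "Device"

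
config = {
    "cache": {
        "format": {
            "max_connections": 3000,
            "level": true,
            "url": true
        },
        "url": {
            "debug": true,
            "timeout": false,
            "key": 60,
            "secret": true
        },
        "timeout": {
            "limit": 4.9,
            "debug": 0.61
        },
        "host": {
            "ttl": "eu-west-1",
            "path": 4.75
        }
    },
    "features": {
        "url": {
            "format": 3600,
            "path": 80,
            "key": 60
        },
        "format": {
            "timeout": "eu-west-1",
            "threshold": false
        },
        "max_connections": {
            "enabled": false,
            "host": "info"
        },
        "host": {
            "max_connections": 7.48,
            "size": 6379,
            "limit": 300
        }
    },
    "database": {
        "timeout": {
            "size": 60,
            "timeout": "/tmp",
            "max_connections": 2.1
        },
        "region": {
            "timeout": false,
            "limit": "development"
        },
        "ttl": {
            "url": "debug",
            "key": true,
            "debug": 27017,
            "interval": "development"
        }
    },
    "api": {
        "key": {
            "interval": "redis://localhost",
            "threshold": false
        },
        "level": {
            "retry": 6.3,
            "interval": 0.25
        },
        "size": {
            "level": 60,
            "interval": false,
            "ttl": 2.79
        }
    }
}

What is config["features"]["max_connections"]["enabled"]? False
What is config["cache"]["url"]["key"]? 60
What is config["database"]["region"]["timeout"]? False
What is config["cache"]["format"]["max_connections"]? 3000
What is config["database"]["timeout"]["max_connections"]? 2.1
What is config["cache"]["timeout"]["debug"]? 0.61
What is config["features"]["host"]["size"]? 6379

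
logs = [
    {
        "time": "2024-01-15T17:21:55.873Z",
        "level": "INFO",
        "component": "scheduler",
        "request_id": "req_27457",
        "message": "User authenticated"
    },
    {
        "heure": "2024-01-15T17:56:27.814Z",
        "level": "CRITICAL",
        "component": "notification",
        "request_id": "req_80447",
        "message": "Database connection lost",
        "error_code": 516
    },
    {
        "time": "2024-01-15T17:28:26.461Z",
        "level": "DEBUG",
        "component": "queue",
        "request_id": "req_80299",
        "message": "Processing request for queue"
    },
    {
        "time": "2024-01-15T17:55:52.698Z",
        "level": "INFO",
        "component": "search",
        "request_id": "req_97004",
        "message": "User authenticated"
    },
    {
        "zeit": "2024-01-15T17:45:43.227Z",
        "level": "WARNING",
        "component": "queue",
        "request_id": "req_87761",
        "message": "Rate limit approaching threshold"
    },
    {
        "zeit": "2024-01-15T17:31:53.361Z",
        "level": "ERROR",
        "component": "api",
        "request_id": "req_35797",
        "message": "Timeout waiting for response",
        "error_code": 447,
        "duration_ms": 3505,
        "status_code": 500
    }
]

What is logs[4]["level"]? "WARNING"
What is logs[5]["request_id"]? "req_35797"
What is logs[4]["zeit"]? "2024-01-15T17:45:43.227Z"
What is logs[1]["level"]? "CRITICAL"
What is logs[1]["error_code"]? 516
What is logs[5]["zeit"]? "2024-01-15T17:31:53.361Z"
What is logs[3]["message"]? "User authenticated"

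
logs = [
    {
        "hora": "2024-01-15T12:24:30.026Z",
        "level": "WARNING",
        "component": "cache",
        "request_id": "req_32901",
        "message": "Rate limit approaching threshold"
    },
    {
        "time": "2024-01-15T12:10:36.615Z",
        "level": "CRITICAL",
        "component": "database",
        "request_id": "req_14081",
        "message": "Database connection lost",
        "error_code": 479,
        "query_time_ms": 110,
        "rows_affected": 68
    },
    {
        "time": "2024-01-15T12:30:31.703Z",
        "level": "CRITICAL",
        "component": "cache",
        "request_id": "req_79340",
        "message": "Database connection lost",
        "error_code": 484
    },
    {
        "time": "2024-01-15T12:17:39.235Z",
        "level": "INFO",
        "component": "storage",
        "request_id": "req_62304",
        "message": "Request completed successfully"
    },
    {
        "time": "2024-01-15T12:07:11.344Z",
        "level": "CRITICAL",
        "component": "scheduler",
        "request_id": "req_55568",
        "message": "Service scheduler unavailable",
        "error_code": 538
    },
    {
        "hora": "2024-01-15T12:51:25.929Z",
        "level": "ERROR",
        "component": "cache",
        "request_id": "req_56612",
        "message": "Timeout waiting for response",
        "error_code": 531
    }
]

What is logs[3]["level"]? "INFO"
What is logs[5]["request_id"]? "req_56612"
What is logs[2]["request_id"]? "req_79340"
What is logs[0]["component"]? "cache"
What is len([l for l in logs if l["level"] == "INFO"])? 1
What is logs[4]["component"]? "scheduler"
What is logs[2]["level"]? "CRITICAL"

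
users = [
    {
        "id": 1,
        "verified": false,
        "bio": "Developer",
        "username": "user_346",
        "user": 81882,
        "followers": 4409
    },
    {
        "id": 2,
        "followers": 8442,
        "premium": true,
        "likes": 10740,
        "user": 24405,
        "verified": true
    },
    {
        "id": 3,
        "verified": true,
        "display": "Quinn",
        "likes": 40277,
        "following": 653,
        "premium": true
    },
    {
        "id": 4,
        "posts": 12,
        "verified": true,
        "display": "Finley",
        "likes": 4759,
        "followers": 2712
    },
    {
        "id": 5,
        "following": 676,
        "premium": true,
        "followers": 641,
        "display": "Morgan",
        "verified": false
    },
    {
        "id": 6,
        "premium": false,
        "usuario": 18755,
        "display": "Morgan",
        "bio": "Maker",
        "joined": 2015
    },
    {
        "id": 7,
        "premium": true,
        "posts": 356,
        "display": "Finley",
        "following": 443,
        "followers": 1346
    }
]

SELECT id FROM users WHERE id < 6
[1, 2, 3, 4, 5]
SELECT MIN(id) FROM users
1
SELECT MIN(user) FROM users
24405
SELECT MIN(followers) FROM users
641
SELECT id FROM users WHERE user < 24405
[]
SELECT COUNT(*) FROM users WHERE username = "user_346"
1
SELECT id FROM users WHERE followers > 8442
[]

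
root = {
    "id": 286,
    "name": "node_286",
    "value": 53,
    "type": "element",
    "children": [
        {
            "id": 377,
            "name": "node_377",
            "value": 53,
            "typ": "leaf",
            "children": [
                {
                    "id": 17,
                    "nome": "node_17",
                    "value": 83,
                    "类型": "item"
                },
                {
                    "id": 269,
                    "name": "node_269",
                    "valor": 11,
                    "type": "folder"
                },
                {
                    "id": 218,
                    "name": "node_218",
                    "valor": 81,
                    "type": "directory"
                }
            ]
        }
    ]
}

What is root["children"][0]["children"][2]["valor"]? 81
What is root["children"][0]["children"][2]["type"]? "directory"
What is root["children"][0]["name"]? "node_377"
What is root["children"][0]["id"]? 377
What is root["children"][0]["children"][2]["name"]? "node_218"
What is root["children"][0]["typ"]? "leaf"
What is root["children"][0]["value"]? 53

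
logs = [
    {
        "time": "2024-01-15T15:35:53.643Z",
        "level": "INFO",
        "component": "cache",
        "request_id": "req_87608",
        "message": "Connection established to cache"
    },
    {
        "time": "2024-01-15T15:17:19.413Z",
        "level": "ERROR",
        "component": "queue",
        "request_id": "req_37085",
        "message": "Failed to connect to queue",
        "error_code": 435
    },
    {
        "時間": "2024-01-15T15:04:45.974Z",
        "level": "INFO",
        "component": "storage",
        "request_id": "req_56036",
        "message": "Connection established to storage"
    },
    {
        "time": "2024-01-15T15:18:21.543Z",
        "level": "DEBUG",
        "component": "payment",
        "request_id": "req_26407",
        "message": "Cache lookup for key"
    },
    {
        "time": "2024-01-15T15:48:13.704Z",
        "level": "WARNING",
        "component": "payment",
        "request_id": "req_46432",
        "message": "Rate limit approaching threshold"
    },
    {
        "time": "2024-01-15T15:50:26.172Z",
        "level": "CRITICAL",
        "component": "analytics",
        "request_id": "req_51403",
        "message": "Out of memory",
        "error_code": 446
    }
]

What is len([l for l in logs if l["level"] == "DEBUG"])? 1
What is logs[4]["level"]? "WARNING"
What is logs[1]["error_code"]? 435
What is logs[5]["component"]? "analytics"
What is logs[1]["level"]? "ERROR"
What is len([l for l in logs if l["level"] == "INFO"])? 2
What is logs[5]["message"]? "Out of memory"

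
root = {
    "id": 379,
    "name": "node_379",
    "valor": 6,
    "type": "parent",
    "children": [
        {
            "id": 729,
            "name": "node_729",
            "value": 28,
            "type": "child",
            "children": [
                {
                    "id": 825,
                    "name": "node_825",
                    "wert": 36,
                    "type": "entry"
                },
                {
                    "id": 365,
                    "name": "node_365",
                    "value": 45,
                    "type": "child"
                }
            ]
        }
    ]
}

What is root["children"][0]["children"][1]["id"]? 365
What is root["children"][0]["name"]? "node_729"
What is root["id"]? 379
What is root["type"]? "parent"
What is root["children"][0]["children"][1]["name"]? "node_365"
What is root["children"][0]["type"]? "child"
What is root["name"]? "node_379"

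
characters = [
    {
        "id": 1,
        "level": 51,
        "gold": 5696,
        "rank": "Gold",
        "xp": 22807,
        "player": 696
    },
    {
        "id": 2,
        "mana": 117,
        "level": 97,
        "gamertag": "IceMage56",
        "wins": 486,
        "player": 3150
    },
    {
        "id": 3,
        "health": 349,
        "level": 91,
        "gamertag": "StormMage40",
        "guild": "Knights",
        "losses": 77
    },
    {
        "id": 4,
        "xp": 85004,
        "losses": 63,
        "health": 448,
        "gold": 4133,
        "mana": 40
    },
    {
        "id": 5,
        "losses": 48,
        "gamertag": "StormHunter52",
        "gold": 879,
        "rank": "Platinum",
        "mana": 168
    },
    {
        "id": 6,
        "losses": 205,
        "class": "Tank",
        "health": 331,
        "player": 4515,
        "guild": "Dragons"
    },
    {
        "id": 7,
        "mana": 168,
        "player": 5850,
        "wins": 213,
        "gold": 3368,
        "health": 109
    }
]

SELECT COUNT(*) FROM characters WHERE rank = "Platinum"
1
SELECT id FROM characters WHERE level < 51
[]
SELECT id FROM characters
[1, 2, 3, 4, 5, 6, 7]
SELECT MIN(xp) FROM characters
22807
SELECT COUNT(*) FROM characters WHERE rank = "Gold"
1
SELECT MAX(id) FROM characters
7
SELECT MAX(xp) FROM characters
85004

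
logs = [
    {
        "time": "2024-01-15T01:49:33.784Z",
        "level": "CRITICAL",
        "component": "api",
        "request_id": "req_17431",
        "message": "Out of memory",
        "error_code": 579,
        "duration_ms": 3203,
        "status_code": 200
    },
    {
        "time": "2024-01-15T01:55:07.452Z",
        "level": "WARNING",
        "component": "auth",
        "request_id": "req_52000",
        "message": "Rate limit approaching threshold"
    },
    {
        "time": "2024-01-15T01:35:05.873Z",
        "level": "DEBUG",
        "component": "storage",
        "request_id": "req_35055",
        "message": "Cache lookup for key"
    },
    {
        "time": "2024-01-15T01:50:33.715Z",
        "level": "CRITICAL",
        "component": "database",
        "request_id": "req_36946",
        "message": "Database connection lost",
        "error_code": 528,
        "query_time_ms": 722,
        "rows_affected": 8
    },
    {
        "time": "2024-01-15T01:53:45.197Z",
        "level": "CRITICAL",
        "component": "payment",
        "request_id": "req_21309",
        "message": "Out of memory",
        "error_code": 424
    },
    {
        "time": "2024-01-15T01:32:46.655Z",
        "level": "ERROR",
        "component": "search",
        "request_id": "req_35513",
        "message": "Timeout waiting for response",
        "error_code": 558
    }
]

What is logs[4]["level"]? "CRITICAL"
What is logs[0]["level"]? "CRITICAL"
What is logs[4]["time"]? "2024-01-15T01:53:45.197Z"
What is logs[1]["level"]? "WARNING"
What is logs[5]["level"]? "ERROR"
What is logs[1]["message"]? "Rate limit approaching threshold"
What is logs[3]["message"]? "Database connection lost"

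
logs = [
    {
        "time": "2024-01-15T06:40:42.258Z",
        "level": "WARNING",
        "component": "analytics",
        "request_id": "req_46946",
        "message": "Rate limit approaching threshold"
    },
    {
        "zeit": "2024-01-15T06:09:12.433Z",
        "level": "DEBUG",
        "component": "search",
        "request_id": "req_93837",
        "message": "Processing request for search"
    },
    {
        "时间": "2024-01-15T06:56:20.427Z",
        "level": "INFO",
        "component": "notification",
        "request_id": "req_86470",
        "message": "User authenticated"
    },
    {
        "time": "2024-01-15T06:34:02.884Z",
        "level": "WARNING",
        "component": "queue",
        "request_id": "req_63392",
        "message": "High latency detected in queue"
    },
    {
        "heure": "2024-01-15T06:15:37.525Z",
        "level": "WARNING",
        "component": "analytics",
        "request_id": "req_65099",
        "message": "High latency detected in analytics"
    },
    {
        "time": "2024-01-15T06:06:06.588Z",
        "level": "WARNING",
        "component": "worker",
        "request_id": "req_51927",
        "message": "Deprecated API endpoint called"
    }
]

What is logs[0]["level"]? "WARNING"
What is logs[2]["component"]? "notification"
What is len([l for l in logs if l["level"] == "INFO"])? 1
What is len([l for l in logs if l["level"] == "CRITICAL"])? 0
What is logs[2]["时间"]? "2024-01-15T06:56:20.427Z"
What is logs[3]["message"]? "High latency detected in queue"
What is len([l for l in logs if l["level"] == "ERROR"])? 0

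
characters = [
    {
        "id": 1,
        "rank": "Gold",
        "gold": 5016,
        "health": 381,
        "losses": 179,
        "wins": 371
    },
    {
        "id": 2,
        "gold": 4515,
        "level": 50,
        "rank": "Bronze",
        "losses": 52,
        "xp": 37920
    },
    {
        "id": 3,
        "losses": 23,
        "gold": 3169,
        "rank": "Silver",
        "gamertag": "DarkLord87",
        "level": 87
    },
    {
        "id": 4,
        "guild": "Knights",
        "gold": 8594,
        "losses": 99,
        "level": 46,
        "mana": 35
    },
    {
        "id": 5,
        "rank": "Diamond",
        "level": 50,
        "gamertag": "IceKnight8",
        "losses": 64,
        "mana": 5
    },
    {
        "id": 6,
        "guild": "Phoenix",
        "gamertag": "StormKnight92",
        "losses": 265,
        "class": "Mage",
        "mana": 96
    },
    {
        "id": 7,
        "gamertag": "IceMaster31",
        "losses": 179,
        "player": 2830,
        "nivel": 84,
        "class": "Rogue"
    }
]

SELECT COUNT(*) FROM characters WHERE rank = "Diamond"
1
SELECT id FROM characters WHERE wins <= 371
[1]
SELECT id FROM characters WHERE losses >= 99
[1, 4, 6, 7]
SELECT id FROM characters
[1, 2, 3, 4, 5, 6, 7]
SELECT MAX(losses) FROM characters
265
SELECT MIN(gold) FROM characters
3169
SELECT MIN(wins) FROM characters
371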